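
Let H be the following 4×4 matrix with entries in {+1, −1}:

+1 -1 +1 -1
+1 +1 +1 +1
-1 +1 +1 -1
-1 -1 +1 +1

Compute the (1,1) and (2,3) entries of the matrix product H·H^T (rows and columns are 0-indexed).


Row 1 of H: [1, 1, 1, 1].
Row 2 of H: [-1, 1, 1, -1].
Row 3 of H: [-1, -1, 1, 1].
(H·H^T)[1][1] = Σ_j H[1][j]·H[1][j] = (1)² + (1)² + (1)² + (1)² = 1 + 1 + 1 + 1 = 4.
(H·H^T)[2][3] = Σ_j H[2][j]·H[3][j] = (-1)·(-1) + (1)·(-1) + (1)·(1) + (-1)·(1) = 1 + -1 + 1 + -1 = 0.
So rows 2 and 3 are orthogonal; the diagonal entry equals n = 4.

(1,1) entry = 4; (2,3) entry = 0.


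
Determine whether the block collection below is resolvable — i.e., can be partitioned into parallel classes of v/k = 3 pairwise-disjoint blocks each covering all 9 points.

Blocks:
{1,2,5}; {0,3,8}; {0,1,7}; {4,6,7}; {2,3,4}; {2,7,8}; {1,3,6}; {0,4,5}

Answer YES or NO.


v = 9, block size k = 3, number of blocks = 8.
For resolvability, blocks must partition into parallel classes of size v/k = 3.
Total blocks must therefore be a multiple of 3: 8 = 3·2 + 2 ⇒ not divisible ✗.
Resolvable? NO.

NO


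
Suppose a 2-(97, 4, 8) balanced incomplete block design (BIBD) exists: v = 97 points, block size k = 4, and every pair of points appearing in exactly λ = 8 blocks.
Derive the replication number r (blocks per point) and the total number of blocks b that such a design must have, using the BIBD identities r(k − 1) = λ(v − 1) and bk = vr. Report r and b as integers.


Any 2-(v, k, λ) BIBD satisfies two necessary conditions:
  (i)  Each point sits in r blocks, and counting incidences through any fixed point gives r(k − 1) = λ(v − 1), so r = λ(v − 1)/(k − 1).
  (ii) Total incidences bk = vr, so b = vr/k.
Step 1: r = λ(v − 1)/(k − 1) = 8·(97 − 1)/(4 − 1) = 8·96/3 = 768/3 = 256.
Step 2: b = vr/k = 97·256/4 = 24832/4 = 6208.
Check integrality: r = 256 ∈ Z ✓, b = 6208 ∈ Z ✓.
(These identities are necessary conditions: they determine r and b for any design with these parameters, but do not by themselves prove that one exists.)

r = 256, b = 6208.


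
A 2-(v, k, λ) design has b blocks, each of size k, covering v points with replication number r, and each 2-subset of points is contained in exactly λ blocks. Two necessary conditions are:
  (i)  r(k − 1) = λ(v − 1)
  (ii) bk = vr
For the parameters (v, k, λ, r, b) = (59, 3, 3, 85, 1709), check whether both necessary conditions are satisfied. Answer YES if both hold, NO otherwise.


Condition (i): r(k − 1) = 85·2 = 170; λ(v − 1) = 3·58 = 174. Match? NO.
Condition (ii): bk = 1709·3 = 5127; vr = 59·85 = 5015. Match? NO.
Both conditions hold? NO.

NO


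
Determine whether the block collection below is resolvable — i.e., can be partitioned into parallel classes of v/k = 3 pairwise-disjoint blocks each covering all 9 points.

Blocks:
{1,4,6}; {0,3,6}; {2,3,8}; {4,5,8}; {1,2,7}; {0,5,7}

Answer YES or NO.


v = 9, block size k = 3, number of blocks = 6.
For resolvability, blocks must partition into parallel classes of size v/k = 3.
Total blocks must therefore be a multiple of 3: 6 = 3·2 + 0 ⇒ divisible ✓.
Greedy packing gives 2 candidate class(es). Each should be a full parallel class (size 3, covers all 9 points).
  Class 1 (3 blocks): {1,4,6}; {2,3,8}; {0,5,7}. Points covered: [0, 1, 2, 3, 4, 5, 6, 7, 8].
  Class 2 (3 blocks): {0,3,6}; {4,5,8}; {1,2,7}. Points covered: [0, 1, 2, 3, 4, 5, 6, 7, 8].
All classes full (size 3)? YES. All classes cover every point? YES.
Resolvable? YES.

YES


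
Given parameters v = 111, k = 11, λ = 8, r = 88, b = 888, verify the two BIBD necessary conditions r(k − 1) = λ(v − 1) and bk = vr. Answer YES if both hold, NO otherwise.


Condition (i): r(k − 1) = 88·10 = 880; λ(v − 1) = 8·110 = 880. Match? YES.
Condition (ii): bk = 888·11 = 9768; vr = 111·88 = 9768. Match? YES.
Both conditions hold? YES.

YES


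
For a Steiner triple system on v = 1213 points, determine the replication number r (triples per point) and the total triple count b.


An STS(v) is a 2-(v, 3, 1) BIBD: block size k = 3, λ = 1.
Replication: r(k − 1) = λ(v − 1) ⇒ r·2 = 1213 − 1 = 1212 ⇒ r = 606.
Block count: bk = vr ⇒ b·3 = 1213·606 = 735078 ⇒ b = 245026.
(Check via b = v(v − 1)/6 = 1213·1212/6 = 1470156/6 = 245026.)

r = 606, b = 245026.


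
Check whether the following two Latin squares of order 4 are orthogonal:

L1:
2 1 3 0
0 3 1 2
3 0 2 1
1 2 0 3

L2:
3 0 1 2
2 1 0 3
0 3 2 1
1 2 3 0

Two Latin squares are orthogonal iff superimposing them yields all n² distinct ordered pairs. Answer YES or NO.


Form the n² = 16 superimposed pairs (L1[i][j], L2[i][j]), row by row (rows and columns indexed from 0):
row 0: (2,3) (1,0) (3,1) (0,2)
row 1: (0,2) (3,1) (1,0) (2,3)
row 2: (3,0) (0,3) (2,2) (1,1)
row 3: (1,1) (2,2) (0,3) (3,0)
Orthogonality requires all 16 pairs distinct.
But the pair (0,2) repeats: cell (0,3) has L1 = 0, L2 = 2, and cell (1,0) has L1 = 0, L2 = 2.
A repeated pair means some other pair never occurs (only 8 distinct pairs out of 16), so the squares are not orthogonal.
Conclusion: NO.

NO


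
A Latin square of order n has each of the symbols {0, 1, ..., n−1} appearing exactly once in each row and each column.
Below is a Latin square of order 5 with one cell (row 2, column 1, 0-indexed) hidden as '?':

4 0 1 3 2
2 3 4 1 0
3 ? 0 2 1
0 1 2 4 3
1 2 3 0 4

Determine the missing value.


Row 2 contains symbols [0, 1, 2, 3] — missing [4].
Column 1 contains symbols [0, 1, 2, 3] — missing [4].
The missing symbol must appear in both missing sets; intersection = [4].
Therefore the hidden value is 4.

Missing value = 4.


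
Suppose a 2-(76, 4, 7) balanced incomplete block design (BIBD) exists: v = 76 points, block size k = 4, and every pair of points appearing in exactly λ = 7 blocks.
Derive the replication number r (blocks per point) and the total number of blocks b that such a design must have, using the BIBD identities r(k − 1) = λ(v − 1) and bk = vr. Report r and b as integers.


Any 2-(v, k, λ) BIBD satisfies two necessary conditions:
  (i)  Each point sits in r blocks, and counting incidences through any fixed point gives r(k − 1) = λ(v − 1), so r = λ(v − 1)/(k − 1).
  (ii) Total incidences bk = vr, so b = vr/k.
Step 1: r = λ(v − 1)/(k − 1) = 7·(76 − 1)/(4 − 1) = 7·75/3 = 525/3 = 175.
Step 2: b = vr/k = 76·175/4 = 13300/4 = 3325.
Check integrality: r = 175 ∈ Z ✓, b = 3325 ∈ Z ✓.
(These identities are necessary conditions: they determine r and b for any design with these parameters, but do not by themselves prove that one exists.)

r = 175, b = 3325.


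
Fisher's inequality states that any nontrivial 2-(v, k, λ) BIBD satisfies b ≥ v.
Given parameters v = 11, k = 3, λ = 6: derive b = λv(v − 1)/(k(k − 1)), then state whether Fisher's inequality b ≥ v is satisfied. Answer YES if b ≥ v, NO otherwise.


r = λ(v − 1)/(k − 1) = 6·10/2 = 30.
b = vr/k = 11·30/3 = 110.
Fisher's inequality: b ≥ v ⇔ 110 ≥ 11? YES.

YES


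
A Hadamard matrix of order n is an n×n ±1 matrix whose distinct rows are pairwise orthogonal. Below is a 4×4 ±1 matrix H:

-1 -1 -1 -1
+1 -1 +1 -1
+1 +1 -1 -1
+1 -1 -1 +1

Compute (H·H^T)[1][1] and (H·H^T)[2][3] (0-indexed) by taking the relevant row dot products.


Row 1 of H: [1, -1, 1, -1].
Row 2 of H: [1, 1, -1, -1].
Row 3 of H: [1, -1, -1, 1].
(H·H^T)[1][1] = Σ_j H[1][j]·H[1][j] = (1)² + (-1)² + (1)² + (-1)² = 1 + 1 + 1 + 1 = 4.
(H·H^T)[2][3] = Σ_j H[2][j]·H[3][j] = (1)·(1) + (1)·(-1) + (-1)·(-1) + (-1)·(1) = 1 + -1 + 1 + -1 = 0.
So rows 2 and 3 are orthogonal; the diagonal entry equals n = 4.

(1,1) entry = 4; (2,3) entry = 0.


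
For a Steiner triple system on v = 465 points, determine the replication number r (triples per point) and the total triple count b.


An STS(v) is a 2-(v, 3, 1) BIBD: block size k = 3, λ = 1.
Replication: r(k − 1) = λ(v − 1) ⇒ r·2 = 465 − 1 = 464 ⇒ r = 232.
Block count: b = v(v − 1)/6 = 465·464/6 = 215760/6 = 35960.

r = 232, b = 35960.


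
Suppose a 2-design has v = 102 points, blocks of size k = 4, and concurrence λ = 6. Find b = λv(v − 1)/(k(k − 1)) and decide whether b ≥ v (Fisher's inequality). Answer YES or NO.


b = λv(v − 1)/(k(k − 1)) = 6·102·101/(4·3) = 61812/12 = 5151.
Compare with v = 102: b ≥ v, so Fisher's inequality holds.

YES


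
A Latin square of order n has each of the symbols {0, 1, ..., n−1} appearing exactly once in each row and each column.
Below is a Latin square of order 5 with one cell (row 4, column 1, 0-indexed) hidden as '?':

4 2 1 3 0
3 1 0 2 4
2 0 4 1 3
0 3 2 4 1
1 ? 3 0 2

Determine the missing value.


Row 4 contains symbols [0, 1, 2, 3] — missing [4].
Column 1 contains symbols [0, 1, 2, 3] — missing [4].
The missing symbol must appear in both missing sets; intersection = [4].
Therefore the hidden value is 4.

Missing value = 4.


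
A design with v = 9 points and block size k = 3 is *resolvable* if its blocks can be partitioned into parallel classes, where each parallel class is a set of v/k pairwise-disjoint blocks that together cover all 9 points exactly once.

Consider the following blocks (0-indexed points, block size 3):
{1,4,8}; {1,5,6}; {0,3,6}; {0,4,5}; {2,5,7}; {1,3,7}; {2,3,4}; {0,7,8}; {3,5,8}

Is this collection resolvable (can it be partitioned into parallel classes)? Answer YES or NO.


v = 9, block size k = 3, number of blocks = 9.
For resolvability, blocks must partition into parallel classes of size v/k = 3.
Total blocks must therefore be a multiple of 3: 9 = 3·3 + 0 ⇒ divisible ✓.
Consider block {0,4,5}. The only other block(s) in the collection disjoint from it are {1,3,7} — just 1 block(s). Any parallel class containing {0,4,5} would need 2 other blocks each disjoint from it, so no parallel class of size 3 can contain {0,4,5}.
Since every block must belong to some parallel class in a resolution, the collection cannot be partitioned into parallel classes.
Resolvable? NO.

NO


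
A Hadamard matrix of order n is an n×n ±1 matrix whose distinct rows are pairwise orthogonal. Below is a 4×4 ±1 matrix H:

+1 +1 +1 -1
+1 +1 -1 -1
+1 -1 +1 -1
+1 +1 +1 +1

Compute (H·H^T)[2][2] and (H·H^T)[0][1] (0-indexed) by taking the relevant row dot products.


Row 0 of H: [1, 1, 1, -1].
Row 1 of H: [1, 1, -1, -1].
Row 2 of H: [1, -1, 1, -1].
(H·H^T)[2][2] = Σ_j H[2][j]·H[2][j] = (1)² + (-1)² + (1)² + (-1)² = 1 + 1 + 1 + 1 = 4.
(H·H^T)[0][1] = Σ_j H[0][j]·H[1][j] = (1)·(1) + (1)·(1) + (1)·(-1) + (-1)·(-1) = 1 + 1 + -1 + 1 = 2.
Rows 0 and 1 are not orthogonal (dot product = 2 ≠ 0), so H is not a Hadamard matrix.

(2,2) entry = 4; (0,1) entry = 2.


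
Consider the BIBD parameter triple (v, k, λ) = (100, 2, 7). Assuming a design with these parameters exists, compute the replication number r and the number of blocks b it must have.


Any 2-(v, k, λ) BIBD satisfies two necessary conditions:
  (i)  Each point sits in r blocks, and counting incidences through any fixed point gives r(k − 1) = λ(v − 1), so r = λ(v − 1)/(k − 1).
  (ii) Total incidences bk = vr, so b = vr/k.
Step 1: r = λ(v − 1)/(k − 1) = 7·(100 − 1)/(2 − 1) = 7·99/1 = 693/1 = 693.
Step 2: b = vr/k = 100·693/2 = 69300/2 = 34650.
Check integrality: r = 693 ∈ Z ✓, b = 34650 ∈ Z ✓.
(These identities are necessary conditions: they determine r and b for any design with these parameters, but do not by themselves prove that one exists.)

r = 693, b = 34650.


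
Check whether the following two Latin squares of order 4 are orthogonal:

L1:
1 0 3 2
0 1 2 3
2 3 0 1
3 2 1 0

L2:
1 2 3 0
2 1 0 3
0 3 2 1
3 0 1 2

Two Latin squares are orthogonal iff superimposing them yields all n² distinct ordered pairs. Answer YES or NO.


Form the n² = 16 superimposed pairs (L1[i][j], L2[i][j]), row by row (rows and columns indexed from 0):
row 0: (1,1) (0,2) (3,3) (2,0)
row 1: (0,2) (1,1) (2,0) (3,3)
row 2: (2,0) (3,3) (0,2) (1,1)
row 3: (3,3) (2,0) (1,1) (0,2)
Orthogonality requires all 16 pairs distinct.
But the pair (0,2) repeats: cell (0,1) has L1 = 0, L2 = 2, and cell (1,0) has L1 = 0, L2 = 2.
A repeated pair means some other pair never occurs (only 4 distinct pairs out of 16), so the squares are not orthogonal.
Conclusion: NO.

NO


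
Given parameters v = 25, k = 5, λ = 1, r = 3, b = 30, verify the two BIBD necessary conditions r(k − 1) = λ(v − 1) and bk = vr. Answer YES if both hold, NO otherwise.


Condition (i): r(k − 1) = 3·4 = 12; λ(v − 1) = 1·24 = 24. Match? NO.
Condition (ii): bk = 30·5 = 150; vr = 25·3 = 75. Match? NO.
Both conditions hold? NO.

NO


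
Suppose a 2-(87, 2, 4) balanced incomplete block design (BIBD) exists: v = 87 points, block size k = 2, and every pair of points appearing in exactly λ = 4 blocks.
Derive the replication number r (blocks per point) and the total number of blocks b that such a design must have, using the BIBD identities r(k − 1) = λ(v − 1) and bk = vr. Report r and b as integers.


Any 2-(v, k, λ) BIBD satisfies two necessary conditions:
  (i)  Each point sits in r blocks, and counting incidences through any fixed point gives r(k − 1) = λ(v − 1), so r = λ(v − 1)/(k − 1).
  (ii) Total incidences bk = vr, so b = vr/k.
Step 1: r = λ(v − 1)/(k − 1) = 4·(87 − 1)/(2 − 1) = 4·86/1 = 344/1 = 344.
Step 2: b = vr/k = 87·344/2 = 29928/2 = 14964.
Check integrality: r = 344 ∈ Z ✓, b = 14964 ∈ Z ✓.
(These identities are necessary conditions: they determine r and b for any design with these parameters, but do not by themselves prove that one exists.)

r = 344, b = 14964.


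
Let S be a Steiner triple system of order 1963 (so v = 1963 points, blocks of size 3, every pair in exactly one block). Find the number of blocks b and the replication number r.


An STS(v) is a 2-(v, 3, 1) BIBD: block size k = 3, λ = 1.
Replication: r(k − 1) = λ(v − 1) ⇒ r·2 = 1963 − 1 = 1962 ⇒ r = 981.
Block count: bk = vr ⇒ b·3 = 1963·981 = 1925703 ⇒ b = 641901.

r = 981, b = 641901.


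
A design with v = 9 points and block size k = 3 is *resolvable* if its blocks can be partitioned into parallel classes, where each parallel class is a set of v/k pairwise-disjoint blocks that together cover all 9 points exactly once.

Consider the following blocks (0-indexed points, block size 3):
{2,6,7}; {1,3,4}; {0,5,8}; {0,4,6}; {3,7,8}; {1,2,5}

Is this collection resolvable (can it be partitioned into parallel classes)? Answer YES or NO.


v = 9, block size k = 3, number of blocks = 6.
For resolvability, blocks must partition into parallel classes of size v/k = 3.
Total blocks must therefore be a multiple of 3: 6 = 3·2 + 0 ⇒ divisible ✓.
Greedy packing gives 2 candidate class(es). Each should be a full parallel class (size 3, covers all 9 points).
  Class 1 (3 blocks): {2,6,7}; {1,3,4}; {0,5,8}. Points covered: [0, 1, 2, 3, 4, 5, 6, 7, 8].
  Class 2 (3 blocks): {0,4,6}; {3,7,8}; {1,2,5}. Points covered: [0, 1, 2, 3, 4, 5, 6, 7, 8].
All classes full (size 3)? YES. All classes cover every point? YES.
Resolvable? YES.

YES


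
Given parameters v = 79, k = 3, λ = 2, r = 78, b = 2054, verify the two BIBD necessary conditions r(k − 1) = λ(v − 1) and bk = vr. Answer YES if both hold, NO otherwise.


Condition (i): r(k − 1) = 78·2 = 156; λ(v − 1) = 2·78 = 156. Match? YES.
Condition (ii): bk = 2054·3 = 6162; vr = 79·78 = 6162. Match? YES.
Both conditions hold? YES.

YES


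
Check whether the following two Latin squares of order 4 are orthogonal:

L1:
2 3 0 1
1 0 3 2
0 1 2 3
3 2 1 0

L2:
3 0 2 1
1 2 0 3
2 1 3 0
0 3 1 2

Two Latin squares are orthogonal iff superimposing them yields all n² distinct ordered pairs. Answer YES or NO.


Form the n² = 16 superimposed pairs (L1[i][j], L2[i][j]), row by row (rows and columns indexed from 0):
row 0: (2,3) (3,0) (0,2) (1,1)
row 1: (1,1) (0,2) (3,0) (2,3)
row 2: (0,2) (1,1) (2,3) (3,0)
row 3: (3,0) (2,3) (1,1) (0,2)
Orthogonality requires all 16 pairs distinct.
But the pair (1,1) repeats: cell (0,3) has L1 = 1, L2 = 1, and cell (1,0) has L1 = 1, L2 = 1.
A repeated pair means some other pair never occurs (only 4 distinct pairs out of 16), so the squares are not orthogonal.
Conclusion: NO.

NO


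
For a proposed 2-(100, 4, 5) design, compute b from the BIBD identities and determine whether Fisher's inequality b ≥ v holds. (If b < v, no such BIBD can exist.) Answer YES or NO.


b = λv(v − 1)/(k(k − 1)) = 5·100·99/(4·3) = 49500/12 = 4125.
Compare with v = 100: b ≥ v, so Fisher's inequality holds.

YES


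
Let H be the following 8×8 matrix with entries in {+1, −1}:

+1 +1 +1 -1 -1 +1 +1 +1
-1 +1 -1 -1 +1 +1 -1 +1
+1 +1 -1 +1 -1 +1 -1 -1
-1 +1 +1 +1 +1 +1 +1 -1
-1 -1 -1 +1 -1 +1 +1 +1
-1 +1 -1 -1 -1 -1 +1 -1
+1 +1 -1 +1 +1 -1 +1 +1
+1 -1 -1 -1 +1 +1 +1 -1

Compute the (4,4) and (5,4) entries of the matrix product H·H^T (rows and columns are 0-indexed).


Row 4 of H: [-1, -1, -1, 1, -1, 1, 1, 1].
Row 5 of H: [-1, 1, -1, -1, -1, -1, 1, -1].
(H·H^T)[4][4] = Σ_j H[4][j]·H[4][j] = (-1)² + (-1)² + (-1)² + (1)² + (-1)² + (1)² + (1)² + (1)² = 1 + 1 + 1 + 1 + 1 + 1 + 1 + 1 = 8.
(H·H^T)[5][4] = Σ_j H[5][j]·H[4][j] = (-1)·(-1) + (1)·(-1) + (-1)·(-1) + (-1)·(1) + (-1)·(-1) + (-1)·(1) + (1)·(1) + (-1)·(1) = 1 + -1 + 1 + -1 + 1 + -1 + 1 + -1 = 0.
So rows 5 and 4 are orthogonal; the diagonal entry equals n = 8.

(4,4) entry = 8; (5,4) entry = 0.


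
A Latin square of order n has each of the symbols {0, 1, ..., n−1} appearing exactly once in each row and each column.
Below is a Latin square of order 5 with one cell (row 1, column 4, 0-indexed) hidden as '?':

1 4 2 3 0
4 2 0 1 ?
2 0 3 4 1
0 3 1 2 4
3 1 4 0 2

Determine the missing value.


Row 1 contains symbols [0, 1, 2, 4] — missing [3].
Column 4 contains symbols [0, 1, 2, 4] — missing [3].
The missing symbol must appear in both missing sets; intersection = [3].
Therefore the hidden value is 3.

Missing value = 3.


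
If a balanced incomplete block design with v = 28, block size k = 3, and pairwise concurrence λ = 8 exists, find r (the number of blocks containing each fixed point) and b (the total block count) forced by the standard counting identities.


Any 2-(v, k, λ) BIBD satisfies two necessary conditions:
  (i)  Each point sits in r blocks, and counting incidences through any fixed point gives r(k − 1) = λ(v − 1), so r = λ(v − 1)/(k − 1).
  (ii) Total incidences bk = vr, so b = vr/k.
Step 1: r = λ(v − 1)/(k − 1) = 8·(28 − 1)/(3 − 1) = 8·27/2 = 216/2 = 108.
Step 2: b = vr/k = 28·108/3 = 3024/3 = 1008.
Check integrality: r = 108 ∈ Z ✓, b = 1008 ∈ Z ✓.
(These identities are necessary conditions: they determine r and b for any design with these parameters, but do not by themselves prove that one exists.)

r = 108, b = 1008.


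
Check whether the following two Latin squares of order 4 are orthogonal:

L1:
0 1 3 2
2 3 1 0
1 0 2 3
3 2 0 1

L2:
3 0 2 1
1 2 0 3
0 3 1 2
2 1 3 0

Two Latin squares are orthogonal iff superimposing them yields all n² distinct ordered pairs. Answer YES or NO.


Form the n² = 16 superimposed pairs (L1[i][j], L2[i][j]), row by row (rows and columns indexed from 0):
row 0: (0,3) (1,0) (3,2) (2,1)
row 1: (2,1) (3,2) (1,0) (0,3)
row 2: (1,0) (0,3) (2,1) (3,2)
row 3: (3,2) (2,1) (0,3) (1,0)
Orthogonality requires all 16 pairs distinct.
But the pair (2,1) repeats: cell (0,3) has L1 = 2, L2 = 1, and cell (1,0) has L1 = 2, L2 = 1.
A repeated pair means some other pair never occurs (only 4 distinct pairs out of 16), so the squares are not orthogonal.
Conclusion: NO.

NO


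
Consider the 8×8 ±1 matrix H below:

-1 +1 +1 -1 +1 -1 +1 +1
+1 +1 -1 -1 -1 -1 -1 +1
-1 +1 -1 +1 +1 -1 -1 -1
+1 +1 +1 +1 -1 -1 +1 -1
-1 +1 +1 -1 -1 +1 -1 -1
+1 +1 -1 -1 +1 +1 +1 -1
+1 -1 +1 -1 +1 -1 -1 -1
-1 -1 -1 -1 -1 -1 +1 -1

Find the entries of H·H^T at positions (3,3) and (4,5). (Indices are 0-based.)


Row 3 of H: [1, 1, 1, 1, -1, -1, 1, -1].
Row 4 of H: [-1, 1, 1, -1, -1, 1, -1, -1].
Row 5 of H: [1, 1, -1, -1, 1, 1, 1, -1].
(H·H^T)[3][3] = Σ_j H[3][j]·H[3][j] = (1)² + (1)² + (1)² + (1)² + (-1)² + (-1)² + (1)² + (-1)² = 1 + 1 + 1 + 1 + 1 + 1 + 1 + 1 = 8.
(H·H^T)[4][5] = Σ_j H[4][j]·H[5][j] = (-1)·(1) + (1)·(1) + (1)·(-1) + (-1)·(-1) + (-1)·(1) + (1)·(1) + (-1)·(1) + (-1)·(-1) = -1 + 1 + -1 + 1 + -1 + 1 + -1 + 1 = 0.
So rows 4 and 5 are orthogonal; the diagonal entry equals n = 8.

(3,3) entry = 8; (4,5) entry = 0.


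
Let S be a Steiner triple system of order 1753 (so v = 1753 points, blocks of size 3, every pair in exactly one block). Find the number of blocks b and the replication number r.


An STS(v) is a 2-(v, 3, 1) BIBD: block size k = 3, λ = 1.
Replication: r(k − 1) = λ(v − 1) ⇒ r·2 = 1753 − 1 = 1752 ⇒ r = 876.
Block count: bk = vr ⇒ b·3 = 1753·876 = 1535628 ⇒ b = 511876.
(Check via b = v(v − 1)/6 = 1753·1752/6 = 3071256/6 = 511876.)

r = 876, b = 511876.


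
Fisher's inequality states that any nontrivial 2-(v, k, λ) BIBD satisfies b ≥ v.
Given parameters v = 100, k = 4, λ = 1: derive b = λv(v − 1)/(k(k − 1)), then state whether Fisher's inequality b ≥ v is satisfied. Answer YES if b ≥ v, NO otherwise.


b = λv(v − 1)/(k(k − 1)) = 1·100·99/(4·3) = 9900/12 = 825.
Compare with v = 100: b ≥ v, so Fisher's inequality holds.

YES


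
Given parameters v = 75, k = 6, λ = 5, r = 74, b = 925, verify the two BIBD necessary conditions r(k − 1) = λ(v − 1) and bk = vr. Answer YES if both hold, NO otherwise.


Condition (i): r(k − 1) = 74·5 = 370; λ(v − 1) = 5·74 = 370. Match? YES.
Condition (ii): bk = 925·6 = 5550; vr = 75·74 = 5550. Match? YES.
Both conditions hold? YES.

YES


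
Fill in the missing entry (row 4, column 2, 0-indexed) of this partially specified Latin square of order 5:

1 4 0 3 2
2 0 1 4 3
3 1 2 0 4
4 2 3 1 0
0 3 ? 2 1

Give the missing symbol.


Row 4 contains symbols [0, 1, 2, 3] — missing [4].
Column 2 contains symbols [0, 1, 2, 3] — missing [4].
The missing symbol must appear in both missing sets; intersection = [4].
Therefore the hidden value is 4.

Missing value = 4.


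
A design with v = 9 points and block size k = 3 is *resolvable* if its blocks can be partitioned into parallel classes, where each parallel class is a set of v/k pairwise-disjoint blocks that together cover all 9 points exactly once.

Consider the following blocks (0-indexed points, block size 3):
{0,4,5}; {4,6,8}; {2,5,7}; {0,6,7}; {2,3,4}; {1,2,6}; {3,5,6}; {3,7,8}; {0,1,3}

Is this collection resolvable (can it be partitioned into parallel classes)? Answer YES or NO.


v = 9, block size k = 3, number of blocks = 9.
For resolvability, blocks must partition into parallel classes of size v/k = 3.
Total blocks must therefore be a multiple of 3: 9 = 3·3 + 0 ⇒ divisible ✓.
Consider block {0,6,7}. The only other block(s) in the collection disjoint from it are {2,3,4} — just 1 block(s). Any parallel class containing {0,6,7} would need 2 other blocks each disjoint from it, so no parallel class of size 3 can contain {0,6,7}.
Since every block must belong to some parallel class in a resolution, the collection cannot be partitioned into parallel classes.
Resolvable? NO.

NO


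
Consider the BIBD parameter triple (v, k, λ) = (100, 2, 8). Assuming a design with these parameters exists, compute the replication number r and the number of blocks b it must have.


Any 2-(v, k, λ) BIBD satisfies two necessary conditions:
  (i)  Each point sits in r blocks, and counting incidences through any fixed point gives r(k − 1) = λ(v − 1), so r = λ(v − 1)/(k − 1).
  (ii) Total incidences bk = vr, so b = vr/k.
Step 1: r = λ(v − 1)/(k − 1) = 8·(100 − 1)/(2 − 1) = 8·99/1 = 792/1 = 792.
Step 2: b = vr/k = 100·792/2 = 79200/2 = 39600.
Check integrality: r = 792 ∈ Z ✓, b = 39600 ∈ Z ✓.
(These identities are necessary conditions: they determine r and b for any design with these parameters, but do not by themselves prove that one exists.)

r = 792, b = 39600.


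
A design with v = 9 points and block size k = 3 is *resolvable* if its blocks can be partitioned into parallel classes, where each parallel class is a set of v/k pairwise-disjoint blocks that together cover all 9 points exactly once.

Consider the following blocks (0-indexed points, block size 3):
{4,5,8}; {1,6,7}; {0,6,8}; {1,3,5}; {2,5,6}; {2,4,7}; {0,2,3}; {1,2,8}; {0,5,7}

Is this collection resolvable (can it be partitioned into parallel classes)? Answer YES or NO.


v = 9, block size k = 3, number of blocks = 9.
For resolvability, blocks must partition into parallel classes of size v/k = 3.
Total blocks must therefore be a multiple of 3: 9 = 3·3 + 0 ⇒ divisible ✓.
Consider block {2,5,6}. It intersects every other block in the collection, so no parallel class of size 3 can contain it.
Since every block must belong to some parallel class in a resolution, the collection cannot be partitioned into parallel classes.
Resolvable? NO.

NO


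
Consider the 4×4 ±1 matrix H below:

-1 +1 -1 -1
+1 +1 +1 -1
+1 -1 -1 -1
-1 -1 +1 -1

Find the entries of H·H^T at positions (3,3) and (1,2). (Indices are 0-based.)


Row 1 of H: [1, 1, 1, -1].
Row 2 of H: [1, -1, -1, -1].
Row 3 of H: [-1, -1, 1, -1].
(H·H^T)[3][3] = Σ_j H[3][j]·H[3][j] = (-1)² + (-1)² + (1)² + (-1)² = 1 + 1 + 1 + 1 = 4.
(H·H^T)[1][2] = Σ_j H[1][j]·H[2][j] = (1)·(1) + (1)·(-1) + (1)·(-1) + (-1)·(-1) = 1 + -1 + -1 + 1 = 0.
So rows 1 and 2 are orthogonal; the diagonal entry equals n = 4.

(3,3) entry = 4; (1,2) entry = 0.


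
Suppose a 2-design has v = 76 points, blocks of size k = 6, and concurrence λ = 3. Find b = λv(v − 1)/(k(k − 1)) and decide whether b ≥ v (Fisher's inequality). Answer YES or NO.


r = λ(v − 1)/(k − 1) = 3·75/5 = 45.
b = vr/k = 76·45/6 = 570.
Fisher's inequality: b ≥ v ⇔ 570 ≥ 76? YES.

YES


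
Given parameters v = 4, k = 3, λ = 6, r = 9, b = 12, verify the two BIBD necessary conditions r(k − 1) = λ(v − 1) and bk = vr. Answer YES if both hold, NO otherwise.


Condition (i): r(k − 1) = 9·2 = 18; λ(v − 1) = 6·3 = 18. Match? YES.
Condition (ii): bk = 12·3 = 36; vr = 4·9 = 36. Match? YES.
Both conditions hold? YES.

YES


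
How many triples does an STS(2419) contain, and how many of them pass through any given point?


An STS(v) is a 2-(v, 3, 1) BIBD: block size k = 3, λ = 1.
Replication: r(k − 1) = λ(v − 1) ⇒ r·2 = 2419 − 1 = 2418 ⇒ r = 1209.
Block count: bk = vr ⇒ b·3 = 2419·1209 = 2924571 ⇒ b = 974857.

r = 1209, b = 974857.


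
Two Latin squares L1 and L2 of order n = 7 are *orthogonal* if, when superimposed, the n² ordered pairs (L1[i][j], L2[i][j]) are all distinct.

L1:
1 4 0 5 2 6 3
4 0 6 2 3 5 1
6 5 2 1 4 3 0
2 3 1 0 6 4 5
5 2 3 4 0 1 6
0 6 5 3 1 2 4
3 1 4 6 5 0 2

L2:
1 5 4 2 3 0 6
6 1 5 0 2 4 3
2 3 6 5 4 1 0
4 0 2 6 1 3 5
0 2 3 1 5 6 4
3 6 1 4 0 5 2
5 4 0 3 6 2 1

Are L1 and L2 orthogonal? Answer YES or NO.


Form the n² = 49 superimposed pairs (L1[i][j], L2[i][j]), row by row (rows and columns indexed from 0):
row 0: (1,1) (4,5) (0,4) (5,2) (2,3) (6,0) (3,6)
row 1: (4,6) (0,1) (6,5) (2,0) (3,2) (5,4) (1,3)
row 2: (6,2) (5,3) (2,6) (1,5) (4,4) (3,1) (0,0)
row 3: (2,4) (3,0) (1,2) (0,6) (6,1) (4,3) (5,5)
row 4: (5,0) (2,2) (3,3) (4,1) (0,5) (1,6) (6,4)
row 5: (0,3) (6,6) (5,1) (3,4) (1,0) (2,5) (4,2)
row 6: (3,5) (1,4) (4,0) (6,3) (5,6) (0,2) (2,1)
Orthogonality requires all 49 pairs distinct.
Check by first coordinate: for each symbol s of L1, list the L2 entries in the n cells where L1 = s; they must all differ.
  L1 = 0: L2 entries (in reading order) 4, 1, 0, 6, 5, 3, 2 — all 7 distinct ✓
  L1 = 1: L2 entries (in reading order) 1, 3, 5, 2, 6, 0, 4 — all 7 distinct ✓
  L1 = 2: L2 entries (in reading order) 3, 0, 6, 4, 2, 5, 1 — all 7 distinct ✓
  L1 = 3: L2 entries (in reading order) 6, 2, 1, 0, 3, 4, 5 — all 7 distinct ✓
  L1 = 4: L2 entries (in reading order) 5, 6, 4, 3, 1, 2, 0 — all 7 distinct ✓
  L1 = 5: L2 entries (in reading order) 2, 4, 3, 5, 0, 1, 6 — all 7 distinct ✓
  L1 = 6: L2 entries (in reading order) 0, 5, 2, 1, 4, 6, 3 — all 7 distinct ✓
Every symbol of L1 meets every symbol of L2 exactly once, so all 49 pairs are distinct (49 of 49).
Conclusion: YES.

YES


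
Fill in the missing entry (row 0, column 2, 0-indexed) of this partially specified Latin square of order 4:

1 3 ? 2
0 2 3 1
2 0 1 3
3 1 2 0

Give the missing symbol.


Row 0 contains symbols [1, 2, 3] — missing [0].
Column 2 contains symbols [1, 2, 3] — missing [0].
The missing symbol must appear in both missing sets; intersection = [0].
Therefore the hidden value is 0.

Missing value = 0.


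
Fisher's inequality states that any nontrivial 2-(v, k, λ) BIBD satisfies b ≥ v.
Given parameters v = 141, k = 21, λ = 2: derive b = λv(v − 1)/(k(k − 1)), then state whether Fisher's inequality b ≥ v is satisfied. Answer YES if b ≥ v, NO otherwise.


r = λ(v − 1)/(k − 1) = 2·140/20 = 14.
b = vr/k = 141·14/21 = 94.
Fisher's inequality: b ≥ v ⇔ 94 ≥ 141? NO.

NO


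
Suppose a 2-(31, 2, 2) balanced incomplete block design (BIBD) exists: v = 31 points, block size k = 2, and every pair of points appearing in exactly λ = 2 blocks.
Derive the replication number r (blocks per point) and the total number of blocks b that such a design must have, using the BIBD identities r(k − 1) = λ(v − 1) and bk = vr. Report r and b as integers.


Any 2-(v, k, λ) BIBD satisfies two necessary conditions:
  (i)  Each point sits in r blocks, and counting incidences through any fixed point gives r(k − 1) = λ(v − 1), so r = λ(v − 1)/(k − 1).
  (ii) Total incidences bk = vr, so b = vr/k.
Step 1: r = λ(v − 1)/(k − 1) = 2·(31 − 1)/(2 − 1) = 2·30/1 = 60/1 = 60.
Step 2: b = vr/k = 31·60/2 = 1860/2 = 930.
Check integrality: r = 60 ∈ Z ✓, b = 930 ∈ Z ✓.
(These identities are necessary conditions: they determine r and b for any design with these parameters, but do not by themselves prove that one exists.)

r = 60, b = 930.


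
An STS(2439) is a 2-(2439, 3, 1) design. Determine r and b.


An STS(v) is a 2-(v, 3, 1) BIBD: block size k = 3, λ = 1.
Replication: r(k − 1) = λ(v − 1) ⇒ r·2 = 2439 − 1 = 2438 ⇒ r = 1219.
Block count: bk = vr ⇒ b·3 = 2439·1219 = 2973141 ⇒ b = 991047.

r = 1219, b = 991047.


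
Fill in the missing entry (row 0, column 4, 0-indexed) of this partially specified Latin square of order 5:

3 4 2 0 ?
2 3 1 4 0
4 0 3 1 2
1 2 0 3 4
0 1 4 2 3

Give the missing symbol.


Row 0 contains symbols [0, 2, 3, 4] — missing [1].
Column 4 contains symbols [0, 2, 3, 4] — missing [1].
The missing symbol must appear in both missing sets; intersection = [1].
Therefore the hidden value is 1.

Missing value = 1.


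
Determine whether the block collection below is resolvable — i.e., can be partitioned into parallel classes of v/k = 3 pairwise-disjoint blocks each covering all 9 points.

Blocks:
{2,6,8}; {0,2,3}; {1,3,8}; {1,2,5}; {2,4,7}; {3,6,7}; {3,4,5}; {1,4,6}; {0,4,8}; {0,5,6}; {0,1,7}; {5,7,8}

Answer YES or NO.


v = 9, block size k = 3, number of blocks = 12.
For resolvability, blocks must partition into parallel classes of size v/k = 3.
Total blocks must therefore be a multiple of 3: 12 = 3·4 + 0 ⇒ divisible ✓.
Greedy packing gives 4 candidate class(es). Each should be a full parallel class (size 3, covers all 9 points).
  Class 1 (3 blocks): {2,6,8}; {3,4,5}; {0,1,7}. Points covered: [0, 1, 2, 3, 4, 5, 6, 7, 8].
  Class 2 (3 blocks): {0,2,3}; {1,4,6}; {5,7,8}. Points covered: [0, 1, 2, 3, 4, 5, 6, 7, 8].
  Class 3 (3 blocks): {1,3,8}; {2,4,7}; {0,5,6}. Points covered: [0, 1, 2, 3, 4, 5, 6, 7, 8].
  Class 4 (3 blocks): {1,2,5}; {3,6,7}; {0,4,8}. Points covered: [0, 1, 2, 3, 4, 5, 6, 7, 8].
All classes full (size 3)? YES. All classes cover every point? YES.
Resolvable? YES.

YES


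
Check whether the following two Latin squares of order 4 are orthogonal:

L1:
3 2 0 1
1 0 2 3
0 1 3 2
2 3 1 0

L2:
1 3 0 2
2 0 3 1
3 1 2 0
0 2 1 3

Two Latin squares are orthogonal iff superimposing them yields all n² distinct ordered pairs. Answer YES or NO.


Form the n² = 16 superimposed pairs (L1[i][j], L2[i][j]), row by row (rows and columns indexed from 0):
row 0: (3,1) (2,3) (0,0) (1,2)
row 1: (1,2) (0,0) (2,3) (3,1)
row 2: (0,3) (1,1) (3,2) (2,0)
row 3: (2,0) (3,2) (1,1) (0,3)
Orthogonality requires all 16 pairs distinct.
But the pair (1,2) repeats: cell (0,3) has L1 = 1, L2 = 2, and cell (1,0) has L1 = 1, L2 = 2.
A repeated pair means some other pair never occurs (only 8 distinct pairs out of 16), so the squares are not orthogonal.
Conclusion: NO.

NO


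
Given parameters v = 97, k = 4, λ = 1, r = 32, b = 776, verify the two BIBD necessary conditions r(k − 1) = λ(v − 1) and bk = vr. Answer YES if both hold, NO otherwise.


Condition (i): r(k − 1) = 32·3 = 96; λ(v − 1) = 1·96 = 96. Match? YES.
Condition (ii): bk = 776·4 = 3104; vr = 97·32 = 3104. Match? YES.
Both conditions hold? YES.

YES


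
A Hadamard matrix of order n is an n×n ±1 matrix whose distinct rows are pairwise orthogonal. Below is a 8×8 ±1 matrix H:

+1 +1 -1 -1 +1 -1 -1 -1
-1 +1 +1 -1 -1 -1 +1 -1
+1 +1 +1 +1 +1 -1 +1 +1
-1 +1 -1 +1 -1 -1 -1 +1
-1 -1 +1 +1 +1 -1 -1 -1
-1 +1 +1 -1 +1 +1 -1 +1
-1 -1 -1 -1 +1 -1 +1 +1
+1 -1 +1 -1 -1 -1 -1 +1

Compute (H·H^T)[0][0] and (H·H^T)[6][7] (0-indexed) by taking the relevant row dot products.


Row 0 of H: [1, 1, -1, -1, 1, -1, -1, -1].
Row 6 of H: [-1, -1, -1, -1, 1, -1, 1, 1].
Row 7 of H: [1, -1, 1, -1, -1, -1, -1, 1].
(H·H^T)[0][0] = Σ_j H[0][j]·H[0][j] = (1)² + (1)² + (-1)² + (-1)² + (1)² + (-1)² + (-1)² + (-1)² = 1 + 1 + 1 + 1 + 1 + 1 + 1 + 1 = 8.
(H·H^T)[6][7] = Σ_j H[6][j]·H[7][j] = (-1)·(1) + (-1)·(-1) + (-1)·(1) + (-1)·(-1) + (1)·(-1) + (-1)·(-1) + (1)·(-1) + (1)·(1) = -1 + 1 + -1 + 1 + -1 + 1 + -1 + 1 = 0.
So rows 6 and 7 are orthogonal; the diagonal entry equals n = 8.

(0,0) entry = 8; (6,7) entry = 0.


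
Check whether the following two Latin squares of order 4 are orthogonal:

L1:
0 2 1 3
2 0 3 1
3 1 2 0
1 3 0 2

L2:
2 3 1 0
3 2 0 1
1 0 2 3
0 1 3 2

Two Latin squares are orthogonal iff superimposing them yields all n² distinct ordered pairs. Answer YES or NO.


Form the n² = 16 superimposed pairs (L1[i][j], L2[i][j]), row by row (rows and columns indexed from 0):
row 0: (0,2) (2,3) (1,1) (3,0)
row 1: (2,3) (0,2) (3,0) (1,1)
row 2: (3,1) (1,0) (2,2) (0,3)
row 3: (1,0) (3,1) (0,3) (2,2)
Orthogonality requires all 16 pairs distinct.
But the pair (2,3) repeats: cell (0,1) has L1 = 2, L2 = 3, and cell (1,0) has L1 = 2, L2 = 3.
A repeated pair means some other pair never occurs (only 8 distinct pairs out of 16), so the squares are not orthogonal.
Conclusion: NO.

NO


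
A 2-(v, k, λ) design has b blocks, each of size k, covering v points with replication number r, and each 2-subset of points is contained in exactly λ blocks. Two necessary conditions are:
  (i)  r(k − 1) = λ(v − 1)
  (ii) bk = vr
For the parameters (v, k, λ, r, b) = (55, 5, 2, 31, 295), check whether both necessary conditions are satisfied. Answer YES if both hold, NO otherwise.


Condition (i): r(k − 1) = 31·4 = 124; λ(v − 1) = 2·54 = 108. Match? NO.
Condition (ii): bk = 295·5 = 1475; vr = 55·31 = 1705. Match? NO.
Both conditions hold? NO.

NO


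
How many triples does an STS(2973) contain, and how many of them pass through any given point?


An STS(v) is a 2-(v, 3, 1) BIBD: block size k = 3, λ = 1.
Replication: r(k − 1) = λ(v − 1) ⇒ r·2 = 2973 − 1 = 2972 ⇒ r = 1486.
Block count: bk = vr ⇒ b·3 = 2973·1486 = 4417878 ⇒ b = 1472626.
(Check via b = v(v − 1)/6 = 2973·2972/6 = 8835756/6 = 1472626.)

r = 1486, b = 1472626.


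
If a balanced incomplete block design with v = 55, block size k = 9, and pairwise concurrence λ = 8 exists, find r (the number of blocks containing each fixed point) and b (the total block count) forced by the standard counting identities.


Any 2-(v, k, λ) BIBD satisfies two necessary conditions:
  (i)  Each point sits in r blocks, and counting incidences through any fixed point gives r(k − 1) = λ(v − 1), so r = λ(v − 1)/(k − 1).
  (ii) Total incidences bk = vr, so b = vr/k.
Step 1: r = λ(v − 1)/(k − 1) = 8·(55 − 1)/(9 − 1) = 8·54/8 = 432/8 = 54.
Step 2: b = vr/k = 55·54/9 = 2970/9 = 330.
Check integrality: r = 54 ∈ Z ✓, b = 330 ∈ Z ✓.
(These identities are necessary conditions: they determine r and b for any design with these parameters, but do not by themselves prove that one exists.)

r = 54, b = 330.


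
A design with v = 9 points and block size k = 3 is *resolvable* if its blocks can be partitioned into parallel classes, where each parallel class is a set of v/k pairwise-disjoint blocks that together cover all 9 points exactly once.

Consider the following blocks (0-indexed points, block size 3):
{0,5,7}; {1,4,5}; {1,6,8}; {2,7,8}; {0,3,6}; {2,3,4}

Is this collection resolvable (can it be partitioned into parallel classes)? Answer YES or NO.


v = 9, block size k = 3, number of blocks = 6.
For resolvability, blocks must partition into parallel classes of size v/k = 3.
Total blocks must therefore be a multiple of 3: 6 = 3·2 + 0 ⇒ divisible ✓.
Greedy packing gives 2 candidate class(es). Each should be a full parallel class (size 3, covers all 9 points).
  Class 1 (3 blocks): {0,5,7}; {1,6,8}; {2,3,4}. Points covered: [0, 1, 2, 3, 4, 5, 6, 7, 8].
  Class 2 (3 blocks): {1,4,5}; {2,7,8}; {0,3,6}. Points covered: [0, 1, 2, 3, 4, 5, 6, 7, 8].
All classes full (size 3)? YES. All classes cover every point? YES.
Resolvable? YES.

YES


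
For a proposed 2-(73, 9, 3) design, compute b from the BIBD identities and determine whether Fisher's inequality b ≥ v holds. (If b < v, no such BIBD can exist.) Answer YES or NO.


b = λv(v − 1)/(k(k − 1)) = 3·73·72/(9·8) = 15768/72 = 219.
Compare with v = 73: b ≥ v, so Fisher's inequality holds.

YES


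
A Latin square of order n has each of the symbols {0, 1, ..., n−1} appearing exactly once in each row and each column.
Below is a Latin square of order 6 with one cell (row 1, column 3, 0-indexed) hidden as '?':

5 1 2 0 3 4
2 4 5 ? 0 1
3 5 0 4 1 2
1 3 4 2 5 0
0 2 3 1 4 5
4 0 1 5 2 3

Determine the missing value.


Row 1 contains symbols [0, 1, 2, 4, 5] — missing [3].
Column 3 contains symbols [0, 1, 2, 4, 5] — missing [3].
The missing symbol must appear in both missing sets; intersection = [3].
Therefore the hidden value is 3.

Missing value = 3.


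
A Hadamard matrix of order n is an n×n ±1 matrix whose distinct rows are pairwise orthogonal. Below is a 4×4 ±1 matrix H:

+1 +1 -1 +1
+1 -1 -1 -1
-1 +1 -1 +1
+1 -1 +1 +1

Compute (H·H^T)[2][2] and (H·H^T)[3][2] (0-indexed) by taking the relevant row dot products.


Row 2 of H: [-1, 1, -1, 1].
Row 3 of H: [1, -1, 1, 1].
(H·H^T)[2][2] = Σ_j H[2][j]·H[2][j] = (-1)² + (1)² + (-1)² + (1)² = 1 + 1 + 1 + 1 = 4.
(H·H^T)[3][2] = Σ_j H[3][j]·H[2][j] = (1)·(-1) + (-1)·(1) + (1)·(-1) + (1)·(1) = -1 + -1 + -1 + 1 = -2.
Rows 3 and 2 are not orthogonal (dot product = -2 ≠ 0), so H is not a Hadamard matrix.

(2,2) entry = 4; (3,2) entry = -2.


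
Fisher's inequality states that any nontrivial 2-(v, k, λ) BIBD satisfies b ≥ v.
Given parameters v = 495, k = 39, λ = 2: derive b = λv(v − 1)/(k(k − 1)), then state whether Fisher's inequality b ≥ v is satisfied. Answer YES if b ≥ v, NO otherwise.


b = λv(v − 1)/(k(k − 1)) = 2·495·494/(39·38) = 489060/1482 = 330.
Compare with v = 495: b < v, so Fisher's inequality fails.

NO


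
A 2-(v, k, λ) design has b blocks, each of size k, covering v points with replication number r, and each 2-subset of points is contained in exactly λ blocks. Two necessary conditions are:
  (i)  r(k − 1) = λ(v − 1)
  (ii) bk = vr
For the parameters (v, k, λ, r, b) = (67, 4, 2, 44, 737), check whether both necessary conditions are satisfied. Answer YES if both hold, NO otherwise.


Condition (i): r(k − 1) = 44·3 = 132; λ(v − 1) = 2·66 = 132. Match? YES.
Condition (ii): bk = 737·4 = 2948; vr = 67·44 = 2948. Match? YES.
Both conditions hold? YES.

YES
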